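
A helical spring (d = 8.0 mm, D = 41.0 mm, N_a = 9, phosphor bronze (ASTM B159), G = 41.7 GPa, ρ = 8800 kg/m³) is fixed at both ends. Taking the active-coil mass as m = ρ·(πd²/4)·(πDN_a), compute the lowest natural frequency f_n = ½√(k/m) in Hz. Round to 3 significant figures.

k = Gd⁴/(8D³N_a) = (41.7×10³)(8.0⁴)/(8·41.0³·9) = 34.42 N/mm = 34420 N/m
Wire length L = πDN_a = π·41.0·9 = 1159.2 mm
m = ρ·(πd²/4)·L = 8800 × 50.265×10⁻⁶ m² × 1.1592 m = 0.51278 kg
f_n = ½√(k/m) = 0.5·√(34420/0.51278) = 0.5·√(67125) = 129.54 Hz

130 Hz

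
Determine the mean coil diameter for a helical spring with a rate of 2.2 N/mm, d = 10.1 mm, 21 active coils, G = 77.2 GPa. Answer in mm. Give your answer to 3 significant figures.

D = (Gd⁴/(8N_a·k))^(1/3) = (77.2×10³·10.1⁴/(8·21·2.2))^(1/3)
  = (2.17356e+06)^(1/3) = 129.5359 mm

130 mm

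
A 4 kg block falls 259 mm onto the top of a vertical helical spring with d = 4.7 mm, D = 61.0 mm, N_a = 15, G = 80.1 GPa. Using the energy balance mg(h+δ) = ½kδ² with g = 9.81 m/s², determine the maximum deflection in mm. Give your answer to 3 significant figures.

k = Gd⁴/(8D³N_a) = (80.1×10³)(4.7⁴)/(8·61.0³·15) = 1.435 N/mm
W = mg = 4 × 9.81 = 39.24 N
½kδ² − Wδ − Wh = 0 → δ = (W + √(W² + 2kWh))/k
δ = (39.24 + √(1539.8 + 29168.4))/1.435 = (39.24 + 175.24)/1.435 = 149.46 mm

149 mm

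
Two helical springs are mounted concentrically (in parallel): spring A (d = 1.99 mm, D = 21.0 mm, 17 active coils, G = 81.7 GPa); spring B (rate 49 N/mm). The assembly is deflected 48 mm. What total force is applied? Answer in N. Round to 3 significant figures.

2400 N

k_A = Gd⁴/(8D³N_a) = (81.7×10³)(1.99⁴)/(8·21.0³·17) = 1.0173 N/mm
Parallel: k_eq = 1.0173 + 49 = 50.017 N/mm
F = k_eq·δ = 50.017·48 = 2400.8 N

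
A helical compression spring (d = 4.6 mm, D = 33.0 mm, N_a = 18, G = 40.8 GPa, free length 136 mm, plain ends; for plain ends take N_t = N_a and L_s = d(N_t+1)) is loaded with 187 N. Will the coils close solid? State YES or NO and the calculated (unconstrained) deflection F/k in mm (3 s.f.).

k = Gd⁴/(8D³N_a) = (40.8×10³)(4.6⁴)/(8·33.0³·18) = 3.5301 N/mm
N_t = 18; L_s = 4.6·19 = 87.4 mm; δ_solid = L₀ − L_s = 136 − 87.4 = 48.6 mm
δ = F/k = 187/3.5301 = 52.973 mm
δ ≥ δ_solid → spring goes solid

YES, δ = 53.0 mm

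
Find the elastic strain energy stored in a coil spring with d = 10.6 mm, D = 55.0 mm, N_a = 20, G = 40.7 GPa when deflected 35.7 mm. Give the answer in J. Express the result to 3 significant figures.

k = Gd⁴/(8D³N_a) = (40.7×10³)(10.6⁴)/(8·55.0³·20) = 19.302 N/mm
U = ½kδ² = 0.5 × 19.302 × 35.7² = 12300 N·mm = 12.3 J

12.3 J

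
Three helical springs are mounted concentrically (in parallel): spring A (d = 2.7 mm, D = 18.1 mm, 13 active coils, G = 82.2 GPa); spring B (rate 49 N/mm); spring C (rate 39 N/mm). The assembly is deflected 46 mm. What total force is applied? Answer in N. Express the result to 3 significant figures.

k_A = Gd⁴/(8D³N_a) = (82.2×10³)(2.7⁴)/(8·18.1³·13) = 7.0837 N/mm
Parallel: k_eq = 7.0837 + 49 + 39 = 95.084 N/mm
F = k_eq·δ = 95.084·46 = 4373.8 N

4370 N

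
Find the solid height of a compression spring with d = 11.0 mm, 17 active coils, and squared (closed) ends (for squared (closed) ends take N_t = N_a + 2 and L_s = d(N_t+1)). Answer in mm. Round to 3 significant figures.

squared (closed) ends: N_t = N_a + 2 = 17 + 2 = 19
L_s = d·(N_t+1) = 11.0 × 20 = 220 mm

220 mm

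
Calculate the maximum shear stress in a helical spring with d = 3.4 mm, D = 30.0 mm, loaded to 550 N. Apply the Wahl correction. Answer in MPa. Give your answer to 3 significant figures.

1250 MPa

Spring index C = D/d = 30.0/3.4 = 8.8235
K_W = (4C−1)/(4C−4) + 0.615/C = 34.294/31.294 + 0.0697 = 1.1656
τ₀ = 8FD/(πd³) = 8·550·30.0/(π·3.4³) = 132000/123.48 = 1069 MPa
τ_max = K·τ₀ = 1.1656 × 1069 = 1246 MPa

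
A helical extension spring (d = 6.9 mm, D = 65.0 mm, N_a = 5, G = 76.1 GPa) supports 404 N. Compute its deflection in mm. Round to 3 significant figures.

k = Gd⁴/(8D³N_a) = (76.1×10³)(6.9⁴)/(8·65.0³·5) = 15.703 N/mm
δ = F/k = 404 / 15.703 = 25.728 mm

25.7 mm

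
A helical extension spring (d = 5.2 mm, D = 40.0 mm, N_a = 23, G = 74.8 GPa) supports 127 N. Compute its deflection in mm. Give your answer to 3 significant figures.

k = Gd⁴/(8D³N_a) = (74.8×10³)(5.2⁴)/(8·40.0³·23) = 4.6443 N/mm
δ = F/k = 127 / 4.6443 = 27.346 mm

27.3 mm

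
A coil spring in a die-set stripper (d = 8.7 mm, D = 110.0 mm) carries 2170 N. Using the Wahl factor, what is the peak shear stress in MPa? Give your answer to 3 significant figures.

Spring index C = D/d = 110.0/8.7 = 12.6437
K_W = (4C−1)/(4C−4) + 0.615/C = 49.575/46.575 + 0.0486 = 1.1131
τ₀ = 8FD/(πd³) = 8·2170·110.0/(π·8.7³) = 1.9096e+06/2068.7 = 923.07 MPa
τ_max = K·τ₀ = 1.1131 × 923.07 = 1027.4 MPa

1030 MPa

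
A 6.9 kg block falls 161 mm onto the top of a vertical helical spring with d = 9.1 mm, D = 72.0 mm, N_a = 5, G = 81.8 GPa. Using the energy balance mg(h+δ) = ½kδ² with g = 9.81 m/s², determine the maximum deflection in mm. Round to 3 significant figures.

k = Gd⁴/(8D³N_a) = (81.8×10³)(9.1⁴)/(8·72.0³·5) = 37.572 N/mm
W = mg = 6.9 × 9.81 = 67.689 N
½kδ² − Wδ − Wh = 0 → δ = (W + √(W² + 2kWh))/k
δ = (67.689 + √(4581.8 + 818908))/37.572 = (67.689 + 907.46)/37.572 = 25.954 mm

26.0 mm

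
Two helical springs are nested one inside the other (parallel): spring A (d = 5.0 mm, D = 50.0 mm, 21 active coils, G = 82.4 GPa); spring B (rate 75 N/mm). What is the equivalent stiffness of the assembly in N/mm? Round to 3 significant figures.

77.5 N/mm

k_A = Gd⁴/(8D³N_a) = (82.4×10³)(5.0⁴)/(8·50.0³·21) = 2.4524 N/mm
Parallel: k_eq = 2.4524 + 75 = 77.452 N/mm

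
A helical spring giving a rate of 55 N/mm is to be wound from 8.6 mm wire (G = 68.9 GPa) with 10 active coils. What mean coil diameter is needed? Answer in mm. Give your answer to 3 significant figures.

44.1 mm

D = (Gd⁴/(8N_a·k))^(1/3) = (68.9×10³·8.6⁴/(8·10·55))^(1/3)
  = (85656.5)^(1/3) = 44.0812 mm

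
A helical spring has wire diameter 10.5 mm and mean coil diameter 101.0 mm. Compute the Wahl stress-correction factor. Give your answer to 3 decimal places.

1.151

C = D/d = 101.0/10.5 = 9.6190
K_W = (4C−1)/(4C−4) + 0.615/C = 37.476/34.476 + 0.0639 = 1.1510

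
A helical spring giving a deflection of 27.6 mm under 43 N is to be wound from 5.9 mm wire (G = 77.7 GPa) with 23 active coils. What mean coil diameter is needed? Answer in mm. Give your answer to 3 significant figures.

69.0 mm

Required rate k = F/δ = 43/27.6 = 1.558 N/mm
D = (Gd⁴/(8N_a·k))^(1/3) = (77.7×10³·5.9⁴/(8·23·1.558))^(1/3)
  = (328437)^(1/3) = 68.9949 mm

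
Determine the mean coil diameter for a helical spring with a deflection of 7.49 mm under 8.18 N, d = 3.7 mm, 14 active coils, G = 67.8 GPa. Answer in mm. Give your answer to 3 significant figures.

Required rate k = F/δ = 8.18/7.49 = 1.0921 N/mm
D = (Gd⁴/(8N_a·k))^(1/3) = (67.8×10³·3.7⁴/(8·14·1.0921))^(1/3)
  = (103884)^(1/3) = 47.0091 mm

47.0 mm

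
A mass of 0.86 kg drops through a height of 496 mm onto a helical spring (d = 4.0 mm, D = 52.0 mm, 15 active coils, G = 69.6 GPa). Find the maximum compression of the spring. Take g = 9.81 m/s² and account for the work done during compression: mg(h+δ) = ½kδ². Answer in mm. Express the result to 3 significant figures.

k = Gd⁴/(8D³N_a) = (69.6×10³)(4.0⁴)/(8·52.0³·15) = 1.056 N/mm
W = mg = 0.86 × 9.81 = 8.4366 N
½kδ² − Wδ − Wh = 0 → δ = (W + √(W² + 2kWh))/k
δ = (8.4366 + √(71.176 + 8837.66))/1.056 = (8.4366 + 94.387)/1.056 = 97.372 mm

97.4 mm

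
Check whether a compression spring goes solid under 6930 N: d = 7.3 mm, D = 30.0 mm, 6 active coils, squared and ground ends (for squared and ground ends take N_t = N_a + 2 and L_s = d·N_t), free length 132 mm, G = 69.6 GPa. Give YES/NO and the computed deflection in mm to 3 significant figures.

k = Gd⁴/(8D³N_a) = (69.6×10³)(7.3⁴)/(8·30.0³·6) = 152.51 N/mm
N_t = 8; L_s = 7.3·8 = 58.4 mm; δ_solid = L₀ − L_s = 132 − 58.4 = 73.6 mm
δ = F/k = 6930/152.51 = 45.44 mm
δ < δ_solid → spring does not go solid

NO, δ = 45.4 mm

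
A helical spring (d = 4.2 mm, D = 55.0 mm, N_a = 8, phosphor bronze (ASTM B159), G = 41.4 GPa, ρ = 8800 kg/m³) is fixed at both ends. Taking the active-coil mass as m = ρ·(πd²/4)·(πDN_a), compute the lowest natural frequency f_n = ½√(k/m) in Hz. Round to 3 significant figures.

k = Gd⁴/(8D³N_a) = (41.4×10³)(4.2⁴)/(8·55.0³·8) = 1.2098 N/mm = 1209.8 N/m
Wire length L = πDN_a = π·55.0·8 = 1382.3 mm
m = ρ·(πd²/4)·L = 8800 × 13.854×10⁻⁶ m² × 1.3823 m = 0.16853 kg
f_n = ½√(k/m) = 0.5·√(1209.8/0.16853) = 0.5·√(7178.9) = 42.364 Hz

42.4 Hz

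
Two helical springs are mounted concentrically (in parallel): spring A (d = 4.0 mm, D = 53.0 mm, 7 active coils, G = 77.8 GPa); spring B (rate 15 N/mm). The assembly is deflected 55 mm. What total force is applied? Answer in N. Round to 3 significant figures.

k_A = Gd⁴/(8D³N_a) = (77.8×10³)(4.0⁴)/(8·53.0³·7) = 2.3889 N/mm
Parallel: k_eq = 2.3889 + 15 = 17.389 N/mm
F = k_eq·δ = 17.389·55 = 956.39 N

956 N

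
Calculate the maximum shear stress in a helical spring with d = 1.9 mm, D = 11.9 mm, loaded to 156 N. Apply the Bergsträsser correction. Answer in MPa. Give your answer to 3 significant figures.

845 MPa

Spring index C = D/d = 11.9/1.9 = 6.2632
K_B = (4C+2)/(4C−3) = 27.053/22.053 = 1.2267
τ₀ = 8FD/(πd³) = 8·156·11.9/(π·1.9³) = 14851.2/21.548 = 689.21 MPa
τ_max = K·τ₀ = 1.2267 × 689.21 = 845.47 MPa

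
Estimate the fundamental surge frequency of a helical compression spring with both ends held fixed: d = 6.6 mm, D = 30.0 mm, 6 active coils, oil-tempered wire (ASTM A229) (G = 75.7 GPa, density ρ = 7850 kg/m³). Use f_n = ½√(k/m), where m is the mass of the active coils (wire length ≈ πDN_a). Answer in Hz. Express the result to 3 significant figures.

427 Hz

k = Gd⁴/(8D³N_a) = (75.7×10³)(6.6⁴)/(8·30.0³·6) = 110.83 N/mm = 1.1083e+05 N/m
Wire length L = πDN_a = π·30.0·6 = 565.49 mm
m = ρ·(πd²/4)·L = 7850 × 34.212×10⁻⁶ m² × 0.56549 m = 0.15187 kg
f_n = ½√(k/m) = 0.5·√(1.1083e+05/0.15187) = 0.5·√(7.2979e+05) = 427.14 Hz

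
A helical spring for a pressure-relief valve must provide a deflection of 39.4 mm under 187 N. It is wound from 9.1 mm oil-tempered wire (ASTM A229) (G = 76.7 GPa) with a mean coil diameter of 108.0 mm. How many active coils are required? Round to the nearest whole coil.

11

Required rate k = F/δ = 187/39.4 = 4.7462 N/mm
N_a = Gd⁴/(8D³k) = (76.7×10³ × 9.1⁴)/(8 × 108.0³ × 4.7462)
    = 5.2597e+08 / 4.78307e+07 = 11 → 11 coils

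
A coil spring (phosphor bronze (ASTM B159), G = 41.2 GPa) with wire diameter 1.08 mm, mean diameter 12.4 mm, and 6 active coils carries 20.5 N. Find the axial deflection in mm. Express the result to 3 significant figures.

33.5 mm

k = Gd⁴/(8D³N_a) = (41.2×10³)(1.08⁴)/(8·12.4³·6) = 0.61247 N/mm
δ = F/k = 20.5 / 0.61247 = 33.471 mm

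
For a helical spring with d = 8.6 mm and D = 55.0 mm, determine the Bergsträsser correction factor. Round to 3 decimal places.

C = D/d = 55.0/8.6 = 6.3953
K_B = (4C+2)/(4C−3) = 27.581/22.581 = 1.2214

1.221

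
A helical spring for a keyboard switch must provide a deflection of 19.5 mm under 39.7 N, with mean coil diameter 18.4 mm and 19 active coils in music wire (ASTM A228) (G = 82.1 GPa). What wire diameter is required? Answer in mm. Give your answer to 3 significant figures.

2.20 mm

Required rate k = F/δ = 39.7/19.5 = 2.0359 N/mm
d = (8D³N_a·k / G)^(1/4) = (8·18.4³·19·2.0359 / (82.1×10³))^0.25
  = (23.481)^0.25 = 2.2013 mm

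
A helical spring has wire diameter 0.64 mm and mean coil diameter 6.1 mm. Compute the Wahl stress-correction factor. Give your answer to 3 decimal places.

1.152

C = D/d = 6.1/0.64 = 9.5312
K_W = (4C−1)/(4C−4) + 0.615/C = 37.125/34.125 + 0.0645 = 1.1524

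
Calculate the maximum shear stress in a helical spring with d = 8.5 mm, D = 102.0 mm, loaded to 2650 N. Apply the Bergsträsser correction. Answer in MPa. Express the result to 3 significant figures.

Spring index C = D/d = 102.0/8.5 = 12.0000
K_B = (4C+2)/(4C−3) = 50.000/45.000 = 1.1111
τ₀ = 8FD/(πd³) = 8·2650·102.0/(π·8.5³) = 2.1624e+06/1929.3 = 1120.8 MPa
τ_max = K·τ₀ = 1.1111 × 1120.8 = 1245.3 MPa

1250 MPa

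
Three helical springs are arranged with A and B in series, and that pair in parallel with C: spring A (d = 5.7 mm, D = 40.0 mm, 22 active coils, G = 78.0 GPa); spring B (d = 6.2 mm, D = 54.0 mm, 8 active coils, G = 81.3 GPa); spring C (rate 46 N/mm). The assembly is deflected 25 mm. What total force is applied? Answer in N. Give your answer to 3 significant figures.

k_A = Gd⁴/(8D³N_a) = (78.0×10³)(5.7⁴)/(8·40.0³·22) = 7.3097 N/mm
k_B = Gd⁴/(8D³N_a) = (81.3×10³)(6.2⁴)/(8·54.0³·8) = 11.921 N/mm
Springs A,B series: k_AB = 1/(1/7.3097+1/11.921) = 4.5312 N/mm; parallel with C: k_eq = 4.5312+46 = 50.531 N/mm
F = k_eq·δ = 50.531·25 = 1263.3 N

1260 N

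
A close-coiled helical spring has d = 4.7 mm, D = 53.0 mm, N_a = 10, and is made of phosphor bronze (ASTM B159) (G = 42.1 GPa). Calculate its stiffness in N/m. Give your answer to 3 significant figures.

k = Gd⁴/(8D³N_a) = (42.1×10³ × 4.7⁴) / (8 × 53.0³ × 10)
  = 2.05435e+07 / 1.19102e+07 = 1.7249 N/mm = 1724.9 N/m

1720 N/m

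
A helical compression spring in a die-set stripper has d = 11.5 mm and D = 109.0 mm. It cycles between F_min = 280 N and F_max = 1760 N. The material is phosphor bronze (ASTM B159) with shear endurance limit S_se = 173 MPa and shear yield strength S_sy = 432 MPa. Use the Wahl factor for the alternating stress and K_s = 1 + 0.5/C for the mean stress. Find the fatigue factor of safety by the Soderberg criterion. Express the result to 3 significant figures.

C = D/d = 109.0/11.5 = 9.4783; K_W = (4C−1)/(4C−4)+0.615/C = 1.1533; K_s = 1+0.5/C = 1.0528
F_a = (F_max−F_min)/2 = 740 N; F_m = (F_max+F_min)/2 = 1020 N
τ_a = K_W·8F_aD/(πd³) = 1.1533 × 135.05 = 155.76 MPa
τ_m = K_s·8F_mD/(πd³) = 1.0528 × 186.15 = 195.97 MPa
Soderberg: 1/n_f = τ_a/S_se + τ_m/S_sy = 155.76/173 + 195.97/432 = 0.90037 + 0.45364 = 1.354
n_f = 1/1.354 = 0.7385

0.739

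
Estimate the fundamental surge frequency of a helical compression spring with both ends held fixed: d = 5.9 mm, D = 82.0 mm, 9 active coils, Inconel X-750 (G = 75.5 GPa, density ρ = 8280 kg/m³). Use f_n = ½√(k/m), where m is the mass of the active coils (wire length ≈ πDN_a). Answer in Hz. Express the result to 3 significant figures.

k = Gd⁴/(8D³N_a) = (75.5×10³)(5.9⁴)/(8·82.0³·9) = 2.3045 N/mm = 2304.5 N/m
Wire length L = πDN_a = π·82.0·9 = 2318.5 mm
m = ρ·(πd²/4)·L = 8280 × 27.34×10⁻⁶ m² × 2.3185 m = 0.52484 kg
f_n = ½√(k/m) = 0.5·√(2304.5/0.52484) = 0.5·√(4390.9) = 33.132 Hz

33.1 Hz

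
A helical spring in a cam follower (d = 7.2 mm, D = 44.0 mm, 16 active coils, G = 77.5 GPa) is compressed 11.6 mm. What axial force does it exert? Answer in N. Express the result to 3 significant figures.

222 N

k = Gd⁴/(8D³N_a) = (77.5×10³)(7.2⁴)/(8·44.0³·16) = 19.101 N/mm
F = k·δ = 19.101 × 11.6 = 221.58 N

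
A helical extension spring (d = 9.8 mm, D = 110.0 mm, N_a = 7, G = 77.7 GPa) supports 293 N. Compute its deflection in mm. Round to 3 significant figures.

30.5 mm

k = Gd⁴/(8D³N_a) = (77.7×10³)(9.8⁴)/(8·110.0³·7) = 9.6152 N/mm
δ = F/k = 293 / 9.6152 = 30.473 mm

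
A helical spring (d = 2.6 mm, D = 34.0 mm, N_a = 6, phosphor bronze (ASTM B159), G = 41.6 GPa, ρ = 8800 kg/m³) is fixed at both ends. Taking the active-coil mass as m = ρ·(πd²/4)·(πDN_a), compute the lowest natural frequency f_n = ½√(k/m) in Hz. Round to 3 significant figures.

k = Gd⁴/(8D³N_a) = (41.6×10³)(2.6⁴)/(8·34.0³·6) = 1.0076 N/mm = 1007.6 N/m
Wire length L = πDN_a = π·34.0·6 = 640.88 mm
m = ρ·(πd²/4)·L = 8800 × 5.3093×10⁻⁶ m² × 0.64088 m = 0.029943 kg
f_n = ½√(k/m) = 0.5·√(1007.6/0.029943) = 0.5·√(33652) = 91.722 Hz

91.7 Hz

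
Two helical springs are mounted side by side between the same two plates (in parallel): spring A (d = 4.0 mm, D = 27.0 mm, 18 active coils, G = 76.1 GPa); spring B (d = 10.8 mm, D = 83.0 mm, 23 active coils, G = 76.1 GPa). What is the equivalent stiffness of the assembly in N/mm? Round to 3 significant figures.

16.7 N/mm

k_A = Gd⁴/(8D³N_a) = (76.1×10³)(4.0⁴)/(8·27.0³·18) = 6.8734 N/mm
k_B = Gd⁴/(8D³N_a) = (76.1×10³)(10.8⁴)/(8·83.0³·23) = 9.8407 N/mm
Parallel: k_eq = 6.8734 + 9.8407 = 16.714 N/mm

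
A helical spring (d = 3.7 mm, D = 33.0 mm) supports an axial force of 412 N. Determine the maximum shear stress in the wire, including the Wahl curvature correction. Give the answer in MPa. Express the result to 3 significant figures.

Spring index C = D/d = 33.0/3.7 = 8.9189
K_W = (4C−1)/(4C−4) + 0.615/C = 34.676/31.676 + 0.0690 = 1.1637
τ₀ = 8FD/(πd³) = 8·412·33.0/(π·3.7³) = 108768/159.13 = 683.51 MPa
τ_max = K·τ₀ = 1.1637 × 683.51 = 795.38 MPa

795 MPa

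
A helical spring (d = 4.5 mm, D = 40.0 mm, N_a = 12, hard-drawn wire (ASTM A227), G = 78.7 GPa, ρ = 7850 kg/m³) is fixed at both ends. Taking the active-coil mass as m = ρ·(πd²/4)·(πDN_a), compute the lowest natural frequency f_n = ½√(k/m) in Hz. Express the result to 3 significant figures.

k = Gd⁴/(8D³N_a) = (78.7×10³)(4.5⁴)/(8·40.0³·12) = 5.2526 N/mm = 5252.6 N/m
Wire length L = πDN_a = π·40.0·12 = 1508 mm
m = ρ·(πd²/4)·L = 7850 × 15.904×10⁻⁶ m² × 1.508 m = 0.18827 kg
f_n = ½√(k/m) = 0.5·√(5252.6/0.18827) = 0.5·√(27900) = 83.516 Hz

83.5 Hz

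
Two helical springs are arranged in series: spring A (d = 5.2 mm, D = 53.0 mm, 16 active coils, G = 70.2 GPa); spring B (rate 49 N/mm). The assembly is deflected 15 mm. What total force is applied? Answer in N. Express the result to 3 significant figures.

k_A = Gd⁴/(8D³N_a) = (70.2×10³)(5.2⁴)/(8·53.0³·16) = 2.6935 N/mm
Series: 1/k_eq = 1/2.6935 + 1/49 = 0.39168; k_eq = 2.5531 N/mm
F = k_eq·δ = 2.5531·15 = 38.297 N

38.3 N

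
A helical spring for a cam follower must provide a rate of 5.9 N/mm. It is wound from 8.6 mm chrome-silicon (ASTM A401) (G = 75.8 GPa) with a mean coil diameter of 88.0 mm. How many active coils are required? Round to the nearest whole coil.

N_a = Gd⁴/(8D³k) = (75.8×10³ × 8.6⁴)/(8 × 88.0³ × 5.9)
    = 4.14632e+08 / 3.21655e+07 = 12.89 → 13 coils

13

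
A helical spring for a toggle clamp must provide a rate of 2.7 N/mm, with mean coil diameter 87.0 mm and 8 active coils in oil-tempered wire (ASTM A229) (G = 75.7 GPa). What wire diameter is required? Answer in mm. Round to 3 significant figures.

d = (8D³N_a·k / G)^(1/4) = (8·87.0³·8·2.7 / (75.7×10³))^0.25
  = (1503.2)^0.25 = 6.2266 mm

6.23 mm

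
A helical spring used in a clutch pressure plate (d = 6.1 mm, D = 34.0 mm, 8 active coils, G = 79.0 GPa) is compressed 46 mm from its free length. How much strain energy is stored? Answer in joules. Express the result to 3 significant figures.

k = Gd⁴/(8D³N_a) = (79.0×10³)(6.1⁴)/(8·34.0³·8) = 43.484 N/mm
U = ½kδ² = 0.5 × 43.484 × 46² = 46006 N·mm = 46.006 J

46.0 J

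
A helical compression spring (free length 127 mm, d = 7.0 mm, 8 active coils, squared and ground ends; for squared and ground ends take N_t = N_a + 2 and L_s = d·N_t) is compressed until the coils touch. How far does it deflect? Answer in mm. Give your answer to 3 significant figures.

N_t = 10; L_s = 7.0·10 = 70 mm
δ_solid = L₀ − L_s = 127 − 70 = 57 mm

57.0 mm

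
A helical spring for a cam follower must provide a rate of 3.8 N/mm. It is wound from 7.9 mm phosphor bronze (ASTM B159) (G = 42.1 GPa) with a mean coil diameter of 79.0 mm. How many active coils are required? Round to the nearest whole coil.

N_a = Gd⁴/(8D³k) = (42.1×10³ × 7.9⁴)/(8 × 79.0³ × 3.8)
    = 1.6398e+08 / 1.49884e+07 = 10.94 → 11 coils

11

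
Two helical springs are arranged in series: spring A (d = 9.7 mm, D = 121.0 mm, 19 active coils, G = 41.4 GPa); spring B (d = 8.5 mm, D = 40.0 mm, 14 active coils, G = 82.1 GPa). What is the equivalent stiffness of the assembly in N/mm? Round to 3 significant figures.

k_A = Gd⁴/(8D³N_a) = (41.4×10³)(9.7⁴)/(8·121.0³·19) = 1.3611 N/mm
k_B = Gd⁴/(8D³N_a) = (82.1×10³)(8.5⁴)/(8·40.0³·14) = 59.789 N/mm
Series: 1/k_eq = 1/1.3611 + 1/59.789 = 0.75143; k_eq = 1.3308 N/mm

1.33 N/mm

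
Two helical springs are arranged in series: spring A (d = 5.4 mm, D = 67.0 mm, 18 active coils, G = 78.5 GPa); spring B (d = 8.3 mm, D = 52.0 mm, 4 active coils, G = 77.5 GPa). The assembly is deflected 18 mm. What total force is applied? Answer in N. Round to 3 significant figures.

k_A = Gd⁴/(8D³N_a) = (78.5×10³)(5.4⁴)/(8·67.0³·18) = 1.5412 N/mm
k_B = Gd⁴/(8D³N_a) = (77.5×10³)(8.3⁴)/(8·52.0³·4) = 81.744 N/mm
Series: 1/k_eq = 1/1.5412 + 1/81.744 = 0.66108; k_eq = 1.5127 N/mm
F = k_eq·δ = 1.5127·18 = 27.228 N

27.2 N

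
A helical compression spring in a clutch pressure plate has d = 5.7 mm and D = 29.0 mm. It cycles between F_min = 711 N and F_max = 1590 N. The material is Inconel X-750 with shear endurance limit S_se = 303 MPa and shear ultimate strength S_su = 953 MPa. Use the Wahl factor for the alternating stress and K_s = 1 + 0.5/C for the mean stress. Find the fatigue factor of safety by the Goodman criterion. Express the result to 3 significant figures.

0.779

C = D/d = 29.0/5.7 = 5.0877; K_W = (4C−1)/(4C−4)+0.615/C = 1.3044; K_s = 1+0.5/C = 1.0983
F_a = (F_max−F_min)/2 = 439.5 N; F_m = (F_max+F_min)/2 = 1150.5 N
τ_a = K_W·8F_aD/(πd³) = 1.3044 × 175.26 = 228.6 MPa
τ_m = K_s·8F_mD/(πd³) = 1.0983 × 458.78 = 503.86 MPa
Goodman: 1/n_f = τ_a/S_se + τ_m/S_su = 228.6/303 + 503.86/953 = 0.75444 + 0.52871 = 1.2832
n_f = 1/1.2832 = 0.7793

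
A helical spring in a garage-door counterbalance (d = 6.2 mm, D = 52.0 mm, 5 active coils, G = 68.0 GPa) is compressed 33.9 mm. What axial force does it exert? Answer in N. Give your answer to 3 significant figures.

606 N

k = Gd⁴/(8D³N_a) = (68.0×10³)(6.2⁴)/(8·52.0³·5) = 17.865 N/mm
F = k·δ = 17.865 × 33.9 = 605.63 N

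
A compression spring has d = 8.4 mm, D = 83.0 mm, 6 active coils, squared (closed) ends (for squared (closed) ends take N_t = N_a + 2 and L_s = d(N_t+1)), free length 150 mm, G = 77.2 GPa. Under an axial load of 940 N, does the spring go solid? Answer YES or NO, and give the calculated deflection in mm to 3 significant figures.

NO, δ = 67.1 mm

k = Gd⁴/(8D³N_a) = (77.2×10³)(8.4⁴)/(8·83.0³·6) = 14.004 N/mm
N_t = 8; L_s = 8.4·9 = 75.6 mm; δ_solid = L₀ − L_s = 150 − 75.6 = 74.4 mm
δ = F/k = 940/14.004 = 67.123 mm
δ < δ_solid → spring does not go solid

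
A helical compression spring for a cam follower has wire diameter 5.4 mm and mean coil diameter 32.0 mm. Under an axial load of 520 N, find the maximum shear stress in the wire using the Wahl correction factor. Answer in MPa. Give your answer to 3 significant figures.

338 MPa

Spring index C = D/d = 32.0/5.4 = 5.9259
K_W = (4C−1)/(4C−4) + 0.615/C = 22.704/19.704 + 0.1038 = 1.2560
τ₀ = 8FD/(πd³) = 8·520·32.0/(π·5.4³) = 133120/494.69 = 269.1 MPa
τ_max = K·τ₀ = 1.2560 × 269.1 = 338 MPa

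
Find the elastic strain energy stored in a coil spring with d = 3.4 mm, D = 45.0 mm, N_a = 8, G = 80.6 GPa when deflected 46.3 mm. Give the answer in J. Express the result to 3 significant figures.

1.98 J

k = Gd⁴/(8D³N_a) = (80.6×10³)(3.4⁴)/(8·45.0³·8) = 1.8469 N/mm
U = ½kδ² = 0.5 × 1.8469 × 46.3² = 1979.5 N·mm = 1.9795 J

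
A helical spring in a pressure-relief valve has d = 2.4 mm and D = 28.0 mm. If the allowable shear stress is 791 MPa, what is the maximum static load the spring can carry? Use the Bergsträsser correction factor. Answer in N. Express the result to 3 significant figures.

C = D/d = 28.0/2.4 = 11.6667
K_B = (4C+2)/(4C−3) = 48.667/43.667 = 1.1145
τ_max = K·8FD/(πd³) → F_max = τ_allow·πd³/(8DK)
F_max = 791·π·2.4³/(8·28.0·1.1145) = 34353/249.65 = 137.6 N

138 N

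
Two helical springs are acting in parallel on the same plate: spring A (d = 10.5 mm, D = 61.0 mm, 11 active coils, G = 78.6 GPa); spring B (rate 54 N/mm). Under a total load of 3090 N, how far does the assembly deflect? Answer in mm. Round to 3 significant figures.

k_A = Gd⁴/(8D³N_a) = (78.6×10³)(10.5⁴)/(8·61.0³·11) = 47.831 N/mm
Parallel: k_eq = 47.831 + 54 = 101.83 N/mm
δ = F/k_eq = 3090/101.83 = 30.344 mm

30.3 mm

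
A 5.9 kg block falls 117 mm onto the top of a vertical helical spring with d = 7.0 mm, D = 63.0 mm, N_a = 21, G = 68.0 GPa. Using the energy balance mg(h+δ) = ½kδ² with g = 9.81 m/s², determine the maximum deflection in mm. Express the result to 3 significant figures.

k = Gd⁴/(8D³N_a) = (68.0×10³)(7.0⁴)/(8·63.0³·21) = 3.8866 N/mm
W = mg = 5.9 × 9.81 = 57.879 N
½kδ² − Wδ − Wh = 0 → δ = (W + √(W² + 2kWh))/k
δ = (57.879 + √(3350 + 52638.9))/3.8866 = (57.879 + 236.62)/3.8866 = 75.773 mm

75.8 mm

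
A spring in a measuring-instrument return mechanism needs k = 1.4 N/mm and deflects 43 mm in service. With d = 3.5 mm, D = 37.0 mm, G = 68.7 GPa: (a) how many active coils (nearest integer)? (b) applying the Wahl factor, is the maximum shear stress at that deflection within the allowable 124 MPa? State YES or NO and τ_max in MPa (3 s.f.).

N_a = Gd⁴/(8D³k) = (68.7×10³)(3.5⁴)/(8·37.0³·1.4) = 18.17 → N_a = 18
Actual rate k = Gd⁴/(8D³·18) = 1.4134 N/mm
Working load F = kδ = 1.4134·43 = 60.776 N
C = 37.0/3.5 = 10.5714; K_W = (4C−1)/(4C−4)+0.615/C = 1.1365
τ_max = K_W·8FD/(πd³) = 1.1365·133.56 = 151.79 MPa
τ_max > 124 MPa → exceeds allowable

(a) 18 coils; (b) NO, τ_max = 152 MPa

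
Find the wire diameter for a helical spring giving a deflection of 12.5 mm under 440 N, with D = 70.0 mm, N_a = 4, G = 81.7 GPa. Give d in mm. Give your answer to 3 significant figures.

8.29 mm

Required rate k = F/δ = 440/12.5 = 35.2 N/mm
d = (8D³N_a·k / G)^(1/4) = (8·70.0³·4·35.2 / (81.7×10³))^0.25
  = (4728.9)^0.25 = 8.2926 mm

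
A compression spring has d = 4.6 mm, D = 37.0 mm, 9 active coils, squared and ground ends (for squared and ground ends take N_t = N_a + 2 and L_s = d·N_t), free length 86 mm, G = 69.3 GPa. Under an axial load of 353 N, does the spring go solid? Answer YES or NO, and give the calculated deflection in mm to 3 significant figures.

YES, δ = 41.5 mm

k = Gd⁴/(8D³N_a) = (69.3×10³)(4.6⁴)/(8·37.0³·9) = 8.508 N/mm
N_t = 11; L_s = 4.6·11 = 50.6 mm; δ_solid = L₀ − L_s = 86 − 50.6 = 35.4 mm
δ = F/k = 353/8.508 = 41.49 mm
δ ≥ δ_solid → spring goes solid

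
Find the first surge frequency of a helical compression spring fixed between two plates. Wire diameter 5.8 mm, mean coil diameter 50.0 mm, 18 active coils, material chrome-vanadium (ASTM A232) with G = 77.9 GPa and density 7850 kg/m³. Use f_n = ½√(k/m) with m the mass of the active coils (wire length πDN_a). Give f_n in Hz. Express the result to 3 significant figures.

45.7 Hz

k = Gd⁴/(8D³N_a) = (77.9×10³)(5.8⁴)/(8·50.0³·18) = 4.8975 N/mm = 4897.5 N/m
Wire length L = πDN_a = π·50.0·18 = 2827.4 mm
m = ρ·(πd²/4)·L = 7850 × 26.421×10⁻⁶ m² × 2.8274 m = 0.58642 kg
f_n = ½√(k/m) = 0.5·√(4897.5/0.58642) = 0.5·√(8351.6) = 45.694 Hz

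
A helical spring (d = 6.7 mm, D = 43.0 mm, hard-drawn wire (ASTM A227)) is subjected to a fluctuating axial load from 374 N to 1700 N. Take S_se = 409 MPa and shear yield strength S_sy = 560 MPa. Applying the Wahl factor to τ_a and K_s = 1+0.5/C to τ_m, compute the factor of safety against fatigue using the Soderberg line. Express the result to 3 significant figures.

C = D/d = 43.0/6.7 = 6.4179; K_W = (4C−1)/(4C−4)+0.615/C = 1.2343; K_s = 1+0.5/C = 1.0779
F_a = (F_max−F_min)/2 = 663 N; F_m = (F_max+F_min)/2 = 1037 N
τ_a = K_W·8F_aD/(πd³) = 1.2343 × 241.38 = 297.92 MPa
τ_m = K_s·8F_mD/(πd³) = 1.0779 × 377.54 = 406.95 MPa
Soderberg: 1/n_f = τ_a/S_se + τ_m/S_sy = 297.92/409 + 406.95/560 = 0.72842 + 0.72670 = 1.4551
n_f = 1/1.4551 = 0.6872

0.687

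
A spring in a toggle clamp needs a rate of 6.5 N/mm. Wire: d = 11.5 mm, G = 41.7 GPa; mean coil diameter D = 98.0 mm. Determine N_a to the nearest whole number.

N_a = Gd⁴/(8D³k) = (41.7×10³ × 11.5⁴)/(8 × 98.0³ × 6.5)
    = 7.29336e+08 / 4.8942e+07 = 14.9 → 15 coils

15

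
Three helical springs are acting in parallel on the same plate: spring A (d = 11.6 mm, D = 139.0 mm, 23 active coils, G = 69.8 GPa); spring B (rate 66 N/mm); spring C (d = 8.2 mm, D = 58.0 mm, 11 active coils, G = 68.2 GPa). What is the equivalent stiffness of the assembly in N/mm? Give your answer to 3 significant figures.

86.5 N/mm

k_A = Gd⁴/(8D³N_a) = (69.8×10³)(11.6⁴)/(8·139.0³·23) = 2.5576 N/mm
k_C = Gd⁴/(8D³N_a) = (68.2×10³)(8.2⁴)/(8·58.0³·11) = 17.959 N/mm
Parallel: k_eq = 2.5576 + 66 + 17.959 = 86.516 N/mm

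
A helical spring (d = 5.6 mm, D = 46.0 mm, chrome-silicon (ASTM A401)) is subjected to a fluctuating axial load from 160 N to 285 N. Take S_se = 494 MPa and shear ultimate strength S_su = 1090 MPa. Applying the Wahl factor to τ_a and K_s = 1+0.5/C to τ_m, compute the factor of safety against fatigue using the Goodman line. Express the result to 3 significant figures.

C = D/d = 46.0/5.6 = 8.2143; K_W = (4C−1)/(4C−4)+0.615/C = 1.1788; K_s = 1+0.5/C = 1.0609
F_a = (F_max−F_min)/2 = 62.5 N; F_m = (F_max+F_min)/2 = 222.5 N
τ_a = K_W·8F_aD/(πd³) = 1.1788 × 41.688 = 49.143 MPa
τ_m = K_s·8F_mD/(πd³) = 1.0609 × 148.41 = 157.44 MPa
Goodman: 1/n_f = τ_a/S_se + τ_m/S_su = 49.143/494 + 157.44/1090 = 0.09948 + 0.14444 = 0.24392
n_f = 1/0.24392 = 4.1

4.10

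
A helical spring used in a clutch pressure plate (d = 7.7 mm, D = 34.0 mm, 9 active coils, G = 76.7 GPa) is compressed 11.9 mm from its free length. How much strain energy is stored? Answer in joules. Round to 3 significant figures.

k = Gd⁴/(8D³N_a) = (76.7×10³)(7.7⁴)/(8·34.0³·9) = 95.277 N/mm
U = ½kδ² = 0.5 × 95.277 × 11.9² = 6746.1 N·mm = 6.7461 J

6.75 J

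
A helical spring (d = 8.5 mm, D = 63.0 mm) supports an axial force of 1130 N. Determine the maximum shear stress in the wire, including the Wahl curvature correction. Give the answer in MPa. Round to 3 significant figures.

Spring index C = D/d = 63.0/8.5 = 7.4118
K_W = (4C−1)/(4C−4) + 0.615/C = 28.647/25.647 + 0.0830 = 1.1999
τ₀ = 8FD/(πd³) = 8·1130·63.0/(π·8.5³) = 569520/1929.3 = 295.19 MPa
τ_max = K·τ₀ = 1.1999 × 295.19 = 354.21 MPa

354 MPa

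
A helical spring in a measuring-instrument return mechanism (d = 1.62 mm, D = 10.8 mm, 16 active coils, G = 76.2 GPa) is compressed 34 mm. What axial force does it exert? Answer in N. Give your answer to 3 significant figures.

111 N

k = Gd⁴/(8D³N_a) = (76.2×10³)(1.62⁴)/(8·10.8³·16) = 3.2549 N/mm
F = k·δ = 3.2549 × 34 = 110.67 N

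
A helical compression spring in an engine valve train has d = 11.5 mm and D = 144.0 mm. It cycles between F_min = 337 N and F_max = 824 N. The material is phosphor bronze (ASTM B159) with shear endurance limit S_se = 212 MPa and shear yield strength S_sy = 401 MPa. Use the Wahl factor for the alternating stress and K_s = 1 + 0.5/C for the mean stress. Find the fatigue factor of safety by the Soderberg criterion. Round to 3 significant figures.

C = D/d = 144.0/11.5 = 12.5217; K_W = (4C−1)/(4C−4)+0.615/C = 1.1142; K_s = 1+0.5/C = 1.0399
F_a = (F_max−F_min)/2 = 243.5 N; F_m = (F_max+F_min)/2 = 580.5 N
τ_a = K_W·8F_aD/(πd³) = 1.1142 × 58.709 = 65.415 MPa
τ_m = K_s·8F_mD/(πd³) = 1.0399 × 139.96 = 145.55 MPa
Soderberg: 1/n_f = τ_a/S_se + τ_m/S_sy = 65.415/212 + 145.55/401 = 0.30856 + 0.36297 = 0.67153
n_f = 1/0.67153 = 1.489

1.49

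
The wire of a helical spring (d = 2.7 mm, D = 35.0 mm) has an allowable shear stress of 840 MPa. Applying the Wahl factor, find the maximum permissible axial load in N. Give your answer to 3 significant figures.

C = D/d = 35.0/2.7 = 12.9630
K_W = (4C−1)/(4C−4) + 0.615/C = 50.852/47.852 + 0.0474 = 1.1101
τ_max = K·8FD/(πd³) → F_max = τ_allow·πd³/(8DK)
F_max = 840·π·2.7³/(8·35.0·1.1101) = 51942/310.84 = 167.1 N

167 N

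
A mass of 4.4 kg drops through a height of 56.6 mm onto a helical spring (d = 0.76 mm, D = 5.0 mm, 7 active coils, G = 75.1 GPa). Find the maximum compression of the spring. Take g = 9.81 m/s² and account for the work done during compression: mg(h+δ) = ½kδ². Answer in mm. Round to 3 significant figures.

50.9 mm

k = Gd⁴/(8D³N_a) = (75.1×10³)(0.76⁴)/(8·5.0³·7) = 3.5793 N/mm
W = mg = 4.4 × 9.81 = 43.164 N
½kδ² − Wδ − Wh = 0 → δ = (W + √(W² + 2kWh))/k
δ = (43.164 + √(1863.1 + 17489))/3.5793 = (43.164 + 139.11)/3.5793 = 50.925 mm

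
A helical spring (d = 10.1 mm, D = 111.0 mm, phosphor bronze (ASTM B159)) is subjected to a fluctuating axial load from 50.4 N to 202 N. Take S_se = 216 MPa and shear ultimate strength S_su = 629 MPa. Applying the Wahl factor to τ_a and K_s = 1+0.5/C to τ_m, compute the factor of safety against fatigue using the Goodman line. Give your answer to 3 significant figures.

6.01

C = D/d = 111.0/10.1 = 10.9901; K_W = (4C−1)/(4C−4)+0.615/C = 1.1310; K_s = 1+0.5/C = 1.0455
F_a = (F_max−F_min)/2 = 75.8 N; F_m = (F_max+F_min)/2 = 126.2 N
τ_a = K_W·8F_aD/(πd³) = 1.1310 × 20.795 = 23.52 MPa
τ_m = K_s·8F_mD/(πd³) = 1.0455 × 34.622 = 36.198 MPa
Goodman: 1/n_f = τ_a/S_se + τ_m/S_su = 23.52/216 + 36.198/629 = 0.10889 + 0.05755 = 0.16644
n_f = 1/0.16644 = 6.008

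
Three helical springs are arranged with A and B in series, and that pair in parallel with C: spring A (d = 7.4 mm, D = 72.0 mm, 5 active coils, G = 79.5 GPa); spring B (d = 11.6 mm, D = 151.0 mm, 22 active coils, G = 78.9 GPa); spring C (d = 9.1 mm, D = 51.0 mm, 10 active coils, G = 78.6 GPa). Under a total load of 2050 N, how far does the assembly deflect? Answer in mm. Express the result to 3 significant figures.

38.8 mm

k_A = Gd⁴/(8D³N_a) = (79.5×10³)(7.4⁴)/(8·72.0³·5) = 15.967 N/mm
k_B = Gd⁴/(8D³N_a) = (78.9×10³)(11.6⁴)/(8·151.0³·22) = 2.3576 N/mm
k_C = Gd⁴/(8D³N_a) = (78.6×10³)(9.1⁴)/(8·51.0³·10) = 50.791 N/mm
Springs A,B series: k_AB = 1/(1/15.967+1/2.3576) = 2.0543 N/mm; parallel with C: k_eq = 2.0543+50.791 = 52.845 N/mm
δ = F/k_eq = 2050/52.845 = 38.792 mm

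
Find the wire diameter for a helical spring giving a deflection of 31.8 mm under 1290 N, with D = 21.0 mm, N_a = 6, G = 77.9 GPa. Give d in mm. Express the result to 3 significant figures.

3.90 mm

Required rate k = F/δ = 1290/31.8 = 40.566 N/mm
d = (8D³N_a·k / G)^(1/4) = (8·21.0³·6·40.566 / (77.9×10³))^0.25
  = (231.49)^0.25 = 3.9006 mm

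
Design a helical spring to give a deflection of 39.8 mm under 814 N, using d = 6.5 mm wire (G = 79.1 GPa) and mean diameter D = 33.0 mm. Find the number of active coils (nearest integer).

24

Required rate k = F/δ = 814/39.8 = 20.452 N/mm
N_a = Gd⁴/(8D³k) = (79.1×10³ × 6.5⁴)/(8 × 33.0³ × 20.452)
    = 1.41198e+08 / 5.87994e+06 = 24.01 → 24 coils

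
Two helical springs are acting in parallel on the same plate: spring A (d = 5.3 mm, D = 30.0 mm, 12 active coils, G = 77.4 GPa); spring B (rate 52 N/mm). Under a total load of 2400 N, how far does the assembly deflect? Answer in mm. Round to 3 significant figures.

31.8 mm

k_A = Gd⁴/(8D³N_a) = (77.4×10³)(5.3⁴)/(8·30.0³·12) = 23.562 N/mm
Parallel: k_eq = 23.562 + 52 = 75.562 N/mm
δ = F/k_eq = 2400/75.562 = 31.762 mm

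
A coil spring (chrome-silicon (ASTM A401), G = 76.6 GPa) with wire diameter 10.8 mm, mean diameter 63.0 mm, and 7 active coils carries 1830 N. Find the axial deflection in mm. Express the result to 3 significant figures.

k = Gd⁴/(8D³N_a) = (76.6×10³)(10.8⁴)/(8·63.0³·7) = 74.424 N/mm
δ = F/k = 1830 / 74.424 = 24.589 mm

24.6 mm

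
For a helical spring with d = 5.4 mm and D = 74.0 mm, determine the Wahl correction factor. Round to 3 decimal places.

C = D/d = 74.0/5.4 = 13.7037
K_W = (4C−1)/(4C−4) + 0.615/C = 53.815/50.815 + 0.0449 = 1.1039

1.104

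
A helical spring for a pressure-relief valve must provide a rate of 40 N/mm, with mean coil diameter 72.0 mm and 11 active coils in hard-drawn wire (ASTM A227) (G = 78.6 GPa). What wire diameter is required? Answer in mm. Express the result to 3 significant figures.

d = (8D³N_a·k / G)^(1/4) = (8·72.0³·11·40 / (78.6×10³))^0.25
  = (16715)^0.25 = 11.3705 mm

11.4 mm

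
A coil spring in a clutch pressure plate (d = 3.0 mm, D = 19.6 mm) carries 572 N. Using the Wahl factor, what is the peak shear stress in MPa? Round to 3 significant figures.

1300 MPa

Spring index C = D/d = 19.6/3.0 = 6.5333
K_W = (4C−1)/(4C−4) + 0.615/C = 25.133/22.133 + 0.0941 = 1.2297
τ₀ = 8FD/(πd³) = 8·572·19.6/(π·3.0³) = 89689.6/84.823 = 1057.4 MPa
τ_max = K·τ₀ = 1.2297 × 1057.4 = 1300.2 MPa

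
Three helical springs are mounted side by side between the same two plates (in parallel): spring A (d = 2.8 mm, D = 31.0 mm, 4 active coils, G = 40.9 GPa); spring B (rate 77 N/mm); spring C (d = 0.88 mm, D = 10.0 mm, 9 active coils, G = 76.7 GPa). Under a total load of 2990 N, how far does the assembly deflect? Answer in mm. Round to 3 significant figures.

37.2 mm

k_A = Gd⁴/(8D³N_a) = (40.9×10³)(2.8⁴)/(8·31.0³·4) = 2.6371 N/mm
k_C = Gd⁴/(8D³N_a) = (76.7×10³)(0.88⁴)/(8·10.0³·9) = 0.63884 N/mm
Parallel: k_eq = 2.6371 + 77 + 0.63884 = 80.276 N/mm
δ = F/k_eq = 2990/80.276 = 37.247 mm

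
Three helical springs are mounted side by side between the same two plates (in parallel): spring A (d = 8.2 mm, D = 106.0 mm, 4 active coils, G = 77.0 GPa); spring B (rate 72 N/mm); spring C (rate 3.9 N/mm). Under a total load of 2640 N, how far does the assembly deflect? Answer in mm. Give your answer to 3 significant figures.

31.0 mm

k_A = Gd⁴/(8D³N_a) = (77.0×10³)(8.2⁴)/(8·106.0³·4) = 9.1344 N/mm
Parallel: k_eq = 9.1344 + 72 + 3.9 = 85.034 N/mm
δ = F/k_eq = 2640/85.034 = 31.046 mm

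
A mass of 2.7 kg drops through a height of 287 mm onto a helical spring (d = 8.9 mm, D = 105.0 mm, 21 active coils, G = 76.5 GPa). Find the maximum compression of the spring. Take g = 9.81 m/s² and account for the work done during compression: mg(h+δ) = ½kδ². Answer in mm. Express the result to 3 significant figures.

k = Gd⁴/(8D³N_a) = (76.5×10³)(8.9⁴)/(8·105.0³·21) = 2.468 N/mm
W = mg = 2.7 × 9.81 = 26.487 N
½kδ² − Wδ − Wh = 0 → δ = (W + √(W² + 2kWh))/k
δ = (26.487 + √(701.56 + 37522.3))/2.468 = (26.487 + 195.51)/2.468 = 89.95 mm

89.9 mm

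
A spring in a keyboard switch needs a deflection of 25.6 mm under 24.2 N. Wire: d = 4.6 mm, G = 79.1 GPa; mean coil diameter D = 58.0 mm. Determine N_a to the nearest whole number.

24

Required rate k = F/δ = 24.2/25.6 = 0.94531 N/mm
N_a = Gd⁴/(8D³k) = (79.1×10³ × 4.6⁴)/(8 × 58.0³ × 0.94531)
    = 3.54167e+07 / 1.47553e+06 = 24 → 24 coils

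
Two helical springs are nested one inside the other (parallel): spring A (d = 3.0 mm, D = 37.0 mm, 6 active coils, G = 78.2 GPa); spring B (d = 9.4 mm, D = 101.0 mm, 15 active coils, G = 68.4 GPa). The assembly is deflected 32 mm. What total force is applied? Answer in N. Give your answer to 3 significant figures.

k_A = Gd⁴/(8D³N_a) = (78.2×10³)(3.0⁴)/(8·37.0³·6) = 2.6052 N/mm
k_B = Gd⁴/(8D³N_a) = (68.4×10³)(9.4⁴)/(8·101.0³·15) = 4.3194 N/mm
Parallel: k_eq = 2.6052 + 4.3194 = 6.9246 N/mm
F = k_eq·δ = 6.9246·32 = 221.59 N

222 N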